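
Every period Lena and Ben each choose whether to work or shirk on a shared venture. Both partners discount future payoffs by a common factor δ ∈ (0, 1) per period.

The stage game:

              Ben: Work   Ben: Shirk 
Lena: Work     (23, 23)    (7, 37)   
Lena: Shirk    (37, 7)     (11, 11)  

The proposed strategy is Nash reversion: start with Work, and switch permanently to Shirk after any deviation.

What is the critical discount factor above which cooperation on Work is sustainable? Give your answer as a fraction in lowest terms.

One-period gain from deviating is 37 − 23 = 14. The loss is 23 − 11 = 12 in every subsequent period, with present value 12·δ/(1−δ).
Deviation is unprofitable when 12·δ/(1−δ) ≥ 14, i.e. δ/(1−δ) ≥ 7/6.
Equivalently δ ≥ 14/(14+12) = 7/13.

7/13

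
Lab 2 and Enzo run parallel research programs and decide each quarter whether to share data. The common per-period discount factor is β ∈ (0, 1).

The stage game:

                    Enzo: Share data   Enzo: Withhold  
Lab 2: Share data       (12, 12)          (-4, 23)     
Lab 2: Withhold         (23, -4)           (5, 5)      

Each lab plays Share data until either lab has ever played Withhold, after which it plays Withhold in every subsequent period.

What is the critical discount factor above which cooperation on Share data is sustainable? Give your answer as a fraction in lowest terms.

One-period gain from deviating is 23 − 12 = 11. The loss is 12 − 5 = 7 in every subsequent period, with present value 7·β/(1−β).
Deviation is unprofitable when 7·β/(1−β) ≥ 11, i.e. β/(1−β) ≥ 11/7.
Equivalently β ≥ 11/(11+7) = 11/18.

11/18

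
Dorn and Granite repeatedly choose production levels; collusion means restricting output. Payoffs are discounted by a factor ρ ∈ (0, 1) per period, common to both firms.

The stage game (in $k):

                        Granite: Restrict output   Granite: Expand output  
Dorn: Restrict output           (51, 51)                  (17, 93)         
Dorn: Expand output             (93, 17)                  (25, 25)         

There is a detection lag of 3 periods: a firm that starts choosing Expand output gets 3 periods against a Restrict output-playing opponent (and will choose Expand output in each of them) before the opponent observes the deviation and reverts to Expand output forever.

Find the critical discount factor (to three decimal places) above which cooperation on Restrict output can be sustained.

0.852

A deviator earns 93 for 3 periods, then 25 forever; cooperating earns 51 forever. Multiplying the IC by (1−ρ):
51 ≥ 93(1−ρ^3) + 25ρ^3, so 68·ρ^3 ≥ 42 and ρ^3 ≥ 21/34.
ρ ≥ (21/34)^(1/3) ≈ 0.852.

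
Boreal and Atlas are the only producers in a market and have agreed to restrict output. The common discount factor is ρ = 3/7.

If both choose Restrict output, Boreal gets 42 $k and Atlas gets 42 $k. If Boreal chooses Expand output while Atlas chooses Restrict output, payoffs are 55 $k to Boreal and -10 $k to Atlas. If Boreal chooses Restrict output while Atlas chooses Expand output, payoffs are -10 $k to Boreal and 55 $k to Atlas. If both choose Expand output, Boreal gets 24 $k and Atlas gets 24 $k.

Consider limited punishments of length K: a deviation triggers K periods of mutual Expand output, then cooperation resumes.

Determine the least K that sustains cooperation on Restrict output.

4

IC: ρ(1−ρ^K)/(1−ρ) ≥ (55−42)/(42−24) = 13/18.
With ρ = 3/7: need 1 − ρ^K ≥ 13/18·(1−3/7)/(3/7), i.e. ρ^K ≤ 0.0370.
Since (3/7)^3 = 0.0787 and (3/7)^4 = 0.0337, the smallest such K is 4.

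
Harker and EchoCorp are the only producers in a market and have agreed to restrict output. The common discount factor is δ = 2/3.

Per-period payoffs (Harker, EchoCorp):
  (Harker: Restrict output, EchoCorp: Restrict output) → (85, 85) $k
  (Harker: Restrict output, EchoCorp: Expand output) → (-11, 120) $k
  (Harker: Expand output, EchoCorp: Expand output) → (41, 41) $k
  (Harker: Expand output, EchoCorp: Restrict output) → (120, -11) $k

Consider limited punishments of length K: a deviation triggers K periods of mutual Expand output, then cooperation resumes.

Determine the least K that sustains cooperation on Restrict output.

No profitable deviation requires (85−41)(δ+…+δ^K) ≥ 120−85, i.e. δ+…+δ^K ≥ 35/44 ≈ 0.7955.
With δ = 2/3, the partial sums are K=1: 0.6667, K=2: 1.1111.
K = 2 is the first length at which the sum reaches 0.7955.

2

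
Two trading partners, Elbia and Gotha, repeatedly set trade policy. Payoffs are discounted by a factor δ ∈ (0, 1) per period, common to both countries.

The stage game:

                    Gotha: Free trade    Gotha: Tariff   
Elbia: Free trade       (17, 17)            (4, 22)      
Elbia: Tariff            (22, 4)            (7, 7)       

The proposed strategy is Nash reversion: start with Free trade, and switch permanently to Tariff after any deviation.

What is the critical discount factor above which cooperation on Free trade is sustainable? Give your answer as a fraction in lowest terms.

1/3

17/(1−δ) ≥ 22 + 7δ/(1−δ)
17 ≥ 22 − 15δ
δ ≥ 5/15 = 1/3.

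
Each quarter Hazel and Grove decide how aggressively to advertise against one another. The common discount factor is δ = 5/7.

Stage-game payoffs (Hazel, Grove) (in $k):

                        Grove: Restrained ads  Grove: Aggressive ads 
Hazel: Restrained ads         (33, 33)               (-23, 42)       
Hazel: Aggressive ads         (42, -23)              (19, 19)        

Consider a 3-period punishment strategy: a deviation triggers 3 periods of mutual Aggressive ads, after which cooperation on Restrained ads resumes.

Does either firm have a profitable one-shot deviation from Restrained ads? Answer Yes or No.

No

Comparing payoff streams over the 4 periods until play realigns: cooperate → 33(1+δ+…+δ^3); deviate → 42 + 19(δ+…+δ^3).
Cooperation is sustained iff (33−19)(δ+…+δ^3) ≥ 42−33.
δ+…+δ^3 = 5/7·(1−(5/7)^3)/(1−5/7) = 1.5889, and (42−33)/(33−19) = 0.6429.
1.5889 ≥ 0.6429, so cooperation is sustainable.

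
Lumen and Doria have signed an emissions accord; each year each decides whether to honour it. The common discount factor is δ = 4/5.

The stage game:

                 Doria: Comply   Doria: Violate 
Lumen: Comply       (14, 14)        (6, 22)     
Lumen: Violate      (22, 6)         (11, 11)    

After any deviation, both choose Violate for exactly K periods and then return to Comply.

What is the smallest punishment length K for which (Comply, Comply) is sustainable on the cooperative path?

5

Need Σ_{k=1}^{K} δ^k ≥ (22−14)/(14−11) = 2.6667 at δ = 4/5.
At K = 4 the sum is 2.3616 < 2.6667; at K = 5 it is 2.6893 ≥ 2.6667.
So the minimum punishment length is K = 5.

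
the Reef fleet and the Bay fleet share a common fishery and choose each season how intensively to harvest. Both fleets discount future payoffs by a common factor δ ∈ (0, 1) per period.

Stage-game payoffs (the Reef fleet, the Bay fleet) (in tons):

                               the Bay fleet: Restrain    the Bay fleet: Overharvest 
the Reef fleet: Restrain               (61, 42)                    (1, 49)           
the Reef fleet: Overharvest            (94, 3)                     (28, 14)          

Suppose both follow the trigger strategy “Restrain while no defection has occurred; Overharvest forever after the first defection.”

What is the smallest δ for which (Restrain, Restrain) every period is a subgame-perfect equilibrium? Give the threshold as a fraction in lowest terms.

1/2

the Reef fleet's threshold: (94−61)/(94−28) = 1/2.
the Bay fleet's threshold: (49−42)/(49−14) = 1/5.
1/2 > 1/5, so the Reef fleet binds and δ* = 1/2.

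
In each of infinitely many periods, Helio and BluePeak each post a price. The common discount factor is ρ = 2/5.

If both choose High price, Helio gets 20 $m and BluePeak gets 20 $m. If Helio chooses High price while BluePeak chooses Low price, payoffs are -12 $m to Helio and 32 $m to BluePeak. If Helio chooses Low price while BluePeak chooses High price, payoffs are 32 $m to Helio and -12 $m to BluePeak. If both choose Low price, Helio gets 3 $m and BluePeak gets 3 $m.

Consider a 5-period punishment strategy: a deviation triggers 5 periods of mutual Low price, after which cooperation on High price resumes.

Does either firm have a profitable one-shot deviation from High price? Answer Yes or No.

Yes

Comparing payoff streams over the 6 periods until play realigns: cooperate → 20(1+ρ+…+ρ^5); deviate → 32 + 3(ρ+…+ρ^5).
Cooperation is sustained iff (20−3)(ρ+…+ρ^5) ≥ 32−20.
ρ+…+ρ^5 = 2/5·(1−(2/5)^5)/(1−2/5) = 0.6598, and (32−20)/(20−3) = 0.7059.
0.6598 < 0.7059, so cooperation is not sustainable.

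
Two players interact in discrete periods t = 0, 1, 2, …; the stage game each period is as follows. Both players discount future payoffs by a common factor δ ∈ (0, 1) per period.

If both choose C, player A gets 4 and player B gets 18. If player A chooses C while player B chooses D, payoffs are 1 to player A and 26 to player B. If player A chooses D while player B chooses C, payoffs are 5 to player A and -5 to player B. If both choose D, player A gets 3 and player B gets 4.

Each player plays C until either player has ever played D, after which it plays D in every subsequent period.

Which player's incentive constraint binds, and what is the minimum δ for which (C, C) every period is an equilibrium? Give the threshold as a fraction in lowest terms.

For player A: deviation gain 5−4 = 1, per-period punishment loss 4−3 = 1. IC gives δ ≥ 1/2.
For player B: gain 8, loss 14 per period, so δ ≥ 8/22 = 4/11.
The tighter constraint is player A's, so cooperation needs δ ≥ 1/2.

player A; δ ≥ 1/2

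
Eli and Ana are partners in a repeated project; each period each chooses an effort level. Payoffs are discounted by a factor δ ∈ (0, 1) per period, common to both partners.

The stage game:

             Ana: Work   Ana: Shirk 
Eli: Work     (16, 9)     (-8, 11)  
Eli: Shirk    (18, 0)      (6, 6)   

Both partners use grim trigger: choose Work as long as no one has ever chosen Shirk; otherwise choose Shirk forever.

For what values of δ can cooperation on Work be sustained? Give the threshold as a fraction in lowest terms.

Eli's threshold: (18−16)/(18−6) = 1/6.
Ana's threshold: (11−9)/(11−6) = 2/5.
1/6 < 2/5, so Ana binds and δ* = 2/5.

2/5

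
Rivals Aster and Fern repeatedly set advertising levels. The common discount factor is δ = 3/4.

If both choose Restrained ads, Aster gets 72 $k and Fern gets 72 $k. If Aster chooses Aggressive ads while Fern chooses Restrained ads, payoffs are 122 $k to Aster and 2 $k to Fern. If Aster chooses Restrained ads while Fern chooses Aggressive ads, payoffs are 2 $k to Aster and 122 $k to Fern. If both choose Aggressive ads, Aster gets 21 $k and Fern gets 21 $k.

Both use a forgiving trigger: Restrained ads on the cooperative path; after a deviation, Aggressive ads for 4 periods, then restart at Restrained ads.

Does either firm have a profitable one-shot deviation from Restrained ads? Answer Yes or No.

No

IC: δ+…+δ^4 ≥ (122−72)/(72−21) = 50/51.
At δ = 3/4: partial sum = 2.0508 ≥ 0.9804. Cooperation sustainable.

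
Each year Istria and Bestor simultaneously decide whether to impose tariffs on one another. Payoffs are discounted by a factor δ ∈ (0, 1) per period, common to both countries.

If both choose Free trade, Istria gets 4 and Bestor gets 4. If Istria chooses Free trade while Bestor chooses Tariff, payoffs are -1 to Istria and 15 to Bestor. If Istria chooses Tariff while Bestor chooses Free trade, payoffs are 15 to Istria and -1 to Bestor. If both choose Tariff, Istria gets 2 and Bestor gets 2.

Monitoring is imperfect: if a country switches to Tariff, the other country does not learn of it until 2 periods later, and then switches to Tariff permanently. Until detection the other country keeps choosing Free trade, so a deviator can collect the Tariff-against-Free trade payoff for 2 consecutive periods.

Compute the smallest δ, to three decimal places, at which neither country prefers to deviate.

A deviator earns 15 for 2 periods, then 2 forever; cooperating earns 4 forever. Multiplying the IC by (1−δ):
4 ≥ 15(1−δ^2) + 2δ^2, so 13·δ^2 ≥ 11 and δ^2 ≥ 11/13.
δ ≥ (11/13)^(1/2) ≈ 0.920.

0.920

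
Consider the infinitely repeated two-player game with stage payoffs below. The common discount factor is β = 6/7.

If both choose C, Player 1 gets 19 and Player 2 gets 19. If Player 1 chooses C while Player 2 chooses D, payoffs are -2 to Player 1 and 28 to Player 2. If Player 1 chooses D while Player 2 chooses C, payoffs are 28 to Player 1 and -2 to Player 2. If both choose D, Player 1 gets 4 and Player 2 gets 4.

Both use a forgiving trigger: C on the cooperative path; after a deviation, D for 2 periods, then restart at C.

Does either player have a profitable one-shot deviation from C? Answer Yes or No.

IC: β+…+β^2 ≥ (28−19)/(19−4) = 3/5.
At β = 6/7: partial sum = 1.5918 ≥ 0.6000. Cooperation sustainable.

No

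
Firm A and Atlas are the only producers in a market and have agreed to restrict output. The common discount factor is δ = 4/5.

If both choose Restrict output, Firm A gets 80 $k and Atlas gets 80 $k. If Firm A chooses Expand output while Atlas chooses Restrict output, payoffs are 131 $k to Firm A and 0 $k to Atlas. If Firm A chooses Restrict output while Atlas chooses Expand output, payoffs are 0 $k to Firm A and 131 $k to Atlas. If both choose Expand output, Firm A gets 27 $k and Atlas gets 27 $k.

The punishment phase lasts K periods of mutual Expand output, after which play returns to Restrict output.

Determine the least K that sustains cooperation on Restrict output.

No profitable deviation requires (80−27)(δ+…+δ^K) ≥ 131−80, i.e. δ+…+δ^K ≥ 51/53 ≈ 0.9623.
With δ = 4/5, the partial sums are K=1: 0.8000, K=2: 1.4400.
K = 2 is the first length at which the sum reaches 0.9623.

2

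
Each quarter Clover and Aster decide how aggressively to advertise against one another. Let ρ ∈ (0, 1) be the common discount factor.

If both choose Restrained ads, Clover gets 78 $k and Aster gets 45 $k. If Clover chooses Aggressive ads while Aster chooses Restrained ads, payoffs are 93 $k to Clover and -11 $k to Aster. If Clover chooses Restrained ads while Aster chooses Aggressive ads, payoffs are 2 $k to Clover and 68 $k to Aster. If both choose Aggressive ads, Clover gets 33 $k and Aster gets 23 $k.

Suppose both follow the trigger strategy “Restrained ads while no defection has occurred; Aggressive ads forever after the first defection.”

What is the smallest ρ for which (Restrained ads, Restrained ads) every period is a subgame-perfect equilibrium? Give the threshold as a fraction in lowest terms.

23/45

For Clover: deviation gain 93−78 = 15, per-period punishment loss 78−33 = 45. IC gives ρ ≥ 15/60 = 1/4.
For Aster: gain 23, loss 22 per period, so ρ ≥ 23/45.
The tighter constraint is Aster's, so cooperation needs ρ ≥ 23/45.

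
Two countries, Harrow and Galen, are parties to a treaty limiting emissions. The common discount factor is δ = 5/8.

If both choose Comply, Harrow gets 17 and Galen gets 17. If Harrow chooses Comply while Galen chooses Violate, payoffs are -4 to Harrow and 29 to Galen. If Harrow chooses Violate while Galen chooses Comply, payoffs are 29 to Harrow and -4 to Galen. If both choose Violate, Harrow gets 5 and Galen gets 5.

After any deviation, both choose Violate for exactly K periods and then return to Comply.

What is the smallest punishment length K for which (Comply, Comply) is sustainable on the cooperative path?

2

Need Σ_{k=1}^{K} δ^k ≥ (29−17)/(17−5) = 1.0000 at δ = 5/8.
At K = 1 the sum is 0.6250 < 1.0000; at K = 2 it is 1.0156 ≥ 1.0000.
So the minimum punishment length is K = 2.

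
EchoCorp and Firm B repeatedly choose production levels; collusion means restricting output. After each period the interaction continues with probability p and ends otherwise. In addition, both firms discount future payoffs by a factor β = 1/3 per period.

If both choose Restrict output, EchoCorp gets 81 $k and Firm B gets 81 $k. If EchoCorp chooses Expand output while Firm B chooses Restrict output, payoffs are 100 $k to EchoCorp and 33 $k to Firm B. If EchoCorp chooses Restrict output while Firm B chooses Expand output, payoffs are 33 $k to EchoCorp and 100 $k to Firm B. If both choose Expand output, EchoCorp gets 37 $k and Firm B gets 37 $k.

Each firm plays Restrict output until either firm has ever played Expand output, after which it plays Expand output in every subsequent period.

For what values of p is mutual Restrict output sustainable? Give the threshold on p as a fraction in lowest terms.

Expected continuation weight on next period's payoff is β·p = 1/3·p, which plays the role of the discount factor.
Cooperation requires 1/3·p ≥ (100−81)/(100−37) = 19/63, hence p ≥ 19/21.

19/21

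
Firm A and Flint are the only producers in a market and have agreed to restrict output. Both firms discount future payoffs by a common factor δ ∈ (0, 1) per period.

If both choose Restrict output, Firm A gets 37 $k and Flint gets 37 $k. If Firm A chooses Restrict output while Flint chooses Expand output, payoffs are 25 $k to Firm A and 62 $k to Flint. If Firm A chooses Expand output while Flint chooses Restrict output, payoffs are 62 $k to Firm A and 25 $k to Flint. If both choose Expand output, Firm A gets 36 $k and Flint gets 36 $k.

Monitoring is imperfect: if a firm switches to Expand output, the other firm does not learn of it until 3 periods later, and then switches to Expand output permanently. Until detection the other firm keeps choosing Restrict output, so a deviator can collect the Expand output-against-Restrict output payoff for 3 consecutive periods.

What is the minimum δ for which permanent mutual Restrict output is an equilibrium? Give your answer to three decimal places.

0.987

A deviator earns 62 for 3 periods, then 36 forever; cooperating earns 37 forever. Multiplying the IC by (1−δ):
37 ≥ 62(1−δ^3) + 36δ^3, so 26·δ^3 ≥ 25 and δ^3 ≥ 25/26.
δ ≥ (25/26)^(1/3) ≈ 0.987.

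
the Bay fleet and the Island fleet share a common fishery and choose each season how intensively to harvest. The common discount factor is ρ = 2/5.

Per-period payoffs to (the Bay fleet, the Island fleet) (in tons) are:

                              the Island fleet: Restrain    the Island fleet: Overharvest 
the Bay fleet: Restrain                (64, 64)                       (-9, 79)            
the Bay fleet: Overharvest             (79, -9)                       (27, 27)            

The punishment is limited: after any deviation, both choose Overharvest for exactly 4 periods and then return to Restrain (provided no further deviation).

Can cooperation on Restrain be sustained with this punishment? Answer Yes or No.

IC: ρ+…+ρ^4 ≥ (79−64)/(64−27) = 15/37.
At ρ = 2/5: partial sum = 0.6496 ≥ 0.4054. Cooperation sustainable.

Yes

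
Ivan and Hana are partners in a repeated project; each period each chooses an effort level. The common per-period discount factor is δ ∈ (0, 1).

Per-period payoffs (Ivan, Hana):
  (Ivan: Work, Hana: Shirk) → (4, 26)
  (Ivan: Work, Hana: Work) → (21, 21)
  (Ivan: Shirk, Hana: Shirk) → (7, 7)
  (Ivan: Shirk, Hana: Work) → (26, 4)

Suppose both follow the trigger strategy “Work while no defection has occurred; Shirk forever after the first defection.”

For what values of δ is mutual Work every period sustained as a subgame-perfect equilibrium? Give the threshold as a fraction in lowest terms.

Cooperation forever yields 21 each period: 21/(1−δ).
Deviating yields 26 once, then 7 forever: 26 + 7δ/(1−δ).
No profitable deviation requires 21/(1−δ) ≥ 26 + 7δ/(1−δ).
Multiplying by (1−δ): 21 ≥ 26(1−δ) + 7δ = 26 − 19δ.
So 19δ ≥ 5, i.e. δ ≥ 5/19.

5/19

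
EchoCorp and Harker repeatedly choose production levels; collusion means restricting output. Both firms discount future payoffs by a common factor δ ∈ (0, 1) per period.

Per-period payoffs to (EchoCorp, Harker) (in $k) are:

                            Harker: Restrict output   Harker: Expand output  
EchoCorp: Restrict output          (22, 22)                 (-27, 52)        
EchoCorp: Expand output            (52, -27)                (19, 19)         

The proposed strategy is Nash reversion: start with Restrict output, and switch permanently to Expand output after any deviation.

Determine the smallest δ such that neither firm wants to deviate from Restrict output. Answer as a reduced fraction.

Cooperation forever yields 22 each period: 22/(1−δ).
Deviating yields 52 once, then 19 forever: 52 + 19δ/(1−δ).
No profitable deviation requires 22/(1−δ) ≥ 52 + 19δ/(1−δ).
Multiplying by (1−δ): 22 ≥ 52(1−δ) + 19δ = 52 − 33δ.
So 33δ ≥ 30, i.e. δ ≥ 30/33 = 10/11.

10/11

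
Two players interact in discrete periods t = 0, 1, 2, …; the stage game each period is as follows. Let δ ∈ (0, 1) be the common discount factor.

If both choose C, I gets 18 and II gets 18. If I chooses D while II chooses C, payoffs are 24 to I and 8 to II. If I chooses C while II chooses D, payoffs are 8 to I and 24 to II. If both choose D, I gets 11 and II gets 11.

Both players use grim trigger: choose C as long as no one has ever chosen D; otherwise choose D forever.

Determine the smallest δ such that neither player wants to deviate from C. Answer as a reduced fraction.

One-period gain from deviating is 24 − 18 = 6. The loss is 18 − 11 = 7 in every subsequent period, with present value 7·δ/(1−δ).
Deviation is unprofitable when 7·δ/(1−δ) ≥ 6, i.e. δ/(1−δ) ≥ 6/7.
Equivalently δ ≥ 6/(6+7) = 6/13.

6/13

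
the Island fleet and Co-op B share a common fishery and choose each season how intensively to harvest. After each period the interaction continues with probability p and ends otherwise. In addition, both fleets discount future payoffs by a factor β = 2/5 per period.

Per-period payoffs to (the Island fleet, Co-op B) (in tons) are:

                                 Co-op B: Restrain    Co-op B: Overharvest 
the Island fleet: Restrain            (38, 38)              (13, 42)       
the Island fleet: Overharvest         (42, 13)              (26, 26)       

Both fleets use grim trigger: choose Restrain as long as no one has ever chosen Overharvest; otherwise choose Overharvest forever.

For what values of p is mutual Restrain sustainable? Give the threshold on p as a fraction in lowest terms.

With continuation probability p and discount β, the effective per-period discount factor is βp.
Grim-trigger IC: βp ≥ (42−38)/(42−26) = 1/4.
So p ≥ (1/4)/(2/5) = 5/8.

5/8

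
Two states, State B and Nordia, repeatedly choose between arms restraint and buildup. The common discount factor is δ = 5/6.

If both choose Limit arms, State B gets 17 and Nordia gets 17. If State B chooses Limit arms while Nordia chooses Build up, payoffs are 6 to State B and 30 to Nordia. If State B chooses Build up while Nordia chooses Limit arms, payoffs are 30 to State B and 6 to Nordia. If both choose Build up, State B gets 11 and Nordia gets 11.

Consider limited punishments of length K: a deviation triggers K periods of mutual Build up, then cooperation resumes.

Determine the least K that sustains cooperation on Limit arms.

IC: δ(1−δ^K)/(1−δ) ≥ (30−17)/(17−11) = 13/6.
With δ = 5/6: need 1 − δ^K ≥ 13/6·(1−5/6)/(5/6), i.e. δ^K ≤ 0.5667.
Since (5/6)^3 = 0.5787 and (5/6)^4 = 0.4823, the smallest such K is 4.

4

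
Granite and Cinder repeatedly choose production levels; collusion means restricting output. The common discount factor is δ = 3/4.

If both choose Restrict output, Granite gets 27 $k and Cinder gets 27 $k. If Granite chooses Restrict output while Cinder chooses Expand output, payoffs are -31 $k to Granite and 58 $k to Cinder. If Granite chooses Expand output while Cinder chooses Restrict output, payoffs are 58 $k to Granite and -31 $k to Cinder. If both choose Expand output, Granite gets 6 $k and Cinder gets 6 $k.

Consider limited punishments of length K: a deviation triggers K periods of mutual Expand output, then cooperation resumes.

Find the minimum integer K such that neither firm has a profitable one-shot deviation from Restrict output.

3

IC: δ(1−δ^K)/(1−δ) ≥ (58−27)/(27−6) = 31/21.
With δ = 3/4: need 1 − δ^K ≥ 31/21·(1−3/4)/(3/4), i.e. δ^K ≤ 0.5079.
Since (3/4)^2 = 0.5625 and (3/4)^3 = 0.4219, the smallest such K is 3.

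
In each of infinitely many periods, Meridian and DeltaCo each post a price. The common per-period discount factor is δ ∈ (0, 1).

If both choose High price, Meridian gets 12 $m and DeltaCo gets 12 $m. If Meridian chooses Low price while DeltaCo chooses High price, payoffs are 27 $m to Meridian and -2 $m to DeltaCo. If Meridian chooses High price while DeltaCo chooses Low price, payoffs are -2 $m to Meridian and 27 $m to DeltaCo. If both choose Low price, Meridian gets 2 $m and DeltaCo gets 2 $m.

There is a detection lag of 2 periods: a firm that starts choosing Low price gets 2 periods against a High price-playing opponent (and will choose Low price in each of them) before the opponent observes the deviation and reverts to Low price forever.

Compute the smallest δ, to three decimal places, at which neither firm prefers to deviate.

The best deviation is to choose Low price for all 2 undetected periods, earning 27 each, then 2 forever once detected.
Deviation value: 27(1−δ^2)/(1−δ) + 2δ^2/(1−δ); cooperation value: 12/(1−δ).
IC: 12 ≥ 27(1−δ^2) + 2δ^2 = 27 − 25δ^2.
So δ^2 ≥ 15/25 = 3/5, giving δ ≥ (3/5)^(1/2) ≈ 0.775.

0.775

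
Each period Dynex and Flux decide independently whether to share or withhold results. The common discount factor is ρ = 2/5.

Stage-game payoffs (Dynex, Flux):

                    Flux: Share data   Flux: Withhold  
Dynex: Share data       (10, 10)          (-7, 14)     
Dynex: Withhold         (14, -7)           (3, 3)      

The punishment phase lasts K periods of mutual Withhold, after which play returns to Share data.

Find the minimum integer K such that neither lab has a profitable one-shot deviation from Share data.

3

No profitable deviation requires (10−3)(ρ+…+ρ^K) ≥ 14−10, i.e. ρ+…+ρ^K ≥ 4/7 ≈ 0.5714.
With ρ = 2/5, the partial sums are K=1: 0.4000, K=2: 0.5600, K=3: 0.6240.
K = 3 is the first length at which the sum reaches 0.5714.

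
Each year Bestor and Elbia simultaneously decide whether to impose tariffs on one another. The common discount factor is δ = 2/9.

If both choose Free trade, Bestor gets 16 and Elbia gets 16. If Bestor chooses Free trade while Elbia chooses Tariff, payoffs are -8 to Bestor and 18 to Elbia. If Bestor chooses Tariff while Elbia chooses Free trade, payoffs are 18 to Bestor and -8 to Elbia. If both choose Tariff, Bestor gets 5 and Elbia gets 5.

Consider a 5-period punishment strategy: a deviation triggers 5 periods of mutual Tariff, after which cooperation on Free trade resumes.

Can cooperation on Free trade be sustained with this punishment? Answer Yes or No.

Comparing payoff streams over the 6 periods until play realigns: cooperate → 16(1+δ+…+δ^5); deviate → 18 + 5(δ+…+δ^5).
Cooperation is sustained iff (16−5)(δ+…+δ^5) ≥ 18−16.
δ+…+δ^5 = 2/9·(1−(2/9)^5)/(1−2/9) = 0.2856, and (18−16)/(16−5) = 0.1818.
0.2856 ≥ 0.1818, so cooperation is sustainable.

Yes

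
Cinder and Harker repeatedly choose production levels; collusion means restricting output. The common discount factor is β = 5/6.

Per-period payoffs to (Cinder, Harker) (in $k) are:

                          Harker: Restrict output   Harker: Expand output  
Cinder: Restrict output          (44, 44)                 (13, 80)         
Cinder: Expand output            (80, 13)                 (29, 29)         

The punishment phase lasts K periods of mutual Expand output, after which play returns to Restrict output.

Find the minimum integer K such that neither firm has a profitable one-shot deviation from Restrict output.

IC: β(1−β^K)/(1−β) ≥ (80−44)/(44−29) = 12/5.
With β = 5/6: need 1 − β^K ≥ 12/5·(1−5/6)/(5/6), i.e. β^K ≤ 0.5200.
Since (5/6)^3 = 0.5787 and (5/6)^4 = 0.4823, the smallest such K is 4.

4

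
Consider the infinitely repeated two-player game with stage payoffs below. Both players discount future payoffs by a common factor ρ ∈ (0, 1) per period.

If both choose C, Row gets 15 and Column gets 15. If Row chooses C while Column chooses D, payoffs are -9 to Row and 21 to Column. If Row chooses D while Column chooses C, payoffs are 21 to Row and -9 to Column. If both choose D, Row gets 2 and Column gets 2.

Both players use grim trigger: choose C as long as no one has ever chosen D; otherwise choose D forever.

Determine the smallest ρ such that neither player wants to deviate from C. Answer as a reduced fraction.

One-period gain from deviating is 21 − 15 = 6. The loss is 15 − 2 = 13 in every subsequent period, with present value 13·ρ/(1−ρ).
Deviation is unprofitable when 13·ρ/(1−ρ) ≥ 6, i.e. ρ/(1−ρ) ≥ 6/13.
Equivalently ρ ≥ 6/(6+13) = 6/19.

6/19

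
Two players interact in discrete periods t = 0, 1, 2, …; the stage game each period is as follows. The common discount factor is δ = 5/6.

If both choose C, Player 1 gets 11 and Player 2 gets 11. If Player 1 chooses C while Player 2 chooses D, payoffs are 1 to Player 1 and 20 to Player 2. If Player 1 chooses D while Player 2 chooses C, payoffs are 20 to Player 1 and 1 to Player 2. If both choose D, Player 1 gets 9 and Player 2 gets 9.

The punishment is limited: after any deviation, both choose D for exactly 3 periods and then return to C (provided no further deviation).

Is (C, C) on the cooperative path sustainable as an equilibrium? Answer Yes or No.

IC: δ+…+δ^3 ≥ (20−11)/(11−9) = 9/2.
At δ = 5/6: partial sum = 2.1065 < 4.5000. Cooperation not sustainable.

No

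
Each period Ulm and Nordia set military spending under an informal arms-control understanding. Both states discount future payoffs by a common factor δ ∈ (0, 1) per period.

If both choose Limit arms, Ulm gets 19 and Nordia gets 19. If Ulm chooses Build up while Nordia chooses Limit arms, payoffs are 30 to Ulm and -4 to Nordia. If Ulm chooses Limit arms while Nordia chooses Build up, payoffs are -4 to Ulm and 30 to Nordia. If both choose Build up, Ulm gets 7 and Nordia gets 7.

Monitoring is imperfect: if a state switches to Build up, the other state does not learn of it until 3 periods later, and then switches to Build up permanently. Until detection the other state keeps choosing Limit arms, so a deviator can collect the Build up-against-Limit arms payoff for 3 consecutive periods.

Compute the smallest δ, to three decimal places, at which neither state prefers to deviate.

0.782

The best deviation is to choose Build up for all 3 undetected periods, earning 30 each, then 7 forever once detected.
Deviation value: 30(1−δ^3)/(1−δ) + 7δ^3/(1−δ); cooperation value: 19/(1−δ).
IC: 19 ≥ 30(1−δ^3) + 7δ^3 = 30 − 23δ^3.
So δ^3 ≥ 11/23, giving δ ≥ (11/23)^(1/3) ≈ 0.782.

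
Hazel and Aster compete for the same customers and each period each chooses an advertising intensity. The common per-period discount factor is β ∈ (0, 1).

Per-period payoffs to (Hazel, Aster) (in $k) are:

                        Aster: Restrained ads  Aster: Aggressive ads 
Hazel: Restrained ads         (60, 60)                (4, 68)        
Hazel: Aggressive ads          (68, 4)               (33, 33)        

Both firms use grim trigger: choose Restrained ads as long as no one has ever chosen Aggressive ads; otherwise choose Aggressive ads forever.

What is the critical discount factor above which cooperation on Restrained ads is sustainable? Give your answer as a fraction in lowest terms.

60/(1−β) ≥ 68 + 33β/(1−β)
60 ≥ 68 − 35β
β ≥ 8/35.

8/35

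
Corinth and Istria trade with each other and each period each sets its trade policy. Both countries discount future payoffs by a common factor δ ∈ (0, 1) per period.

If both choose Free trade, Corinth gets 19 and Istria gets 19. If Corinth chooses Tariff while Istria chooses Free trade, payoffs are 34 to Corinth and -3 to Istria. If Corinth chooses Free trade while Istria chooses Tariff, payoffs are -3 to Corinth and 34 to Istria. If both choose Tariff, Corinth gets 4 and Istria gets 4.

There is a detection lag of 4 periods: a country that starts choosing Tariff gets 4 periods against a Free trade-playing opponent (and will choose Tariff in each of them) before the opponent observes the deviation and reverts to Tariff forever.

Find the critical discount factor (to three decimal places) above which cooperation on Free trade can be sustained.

A deviator earns 34 for 4 periods, then 4 forever; cooperating earns 19 forever. Multiplying the IC by (1−δ):
19 ≥ 34(1−δ^4) + 4δ^4, so 30·δ^4 ≥ 15 and δ^4 ≥ 1/2.
δ ≥ (1/2)^(1/4) ≈ 0.841.

0.841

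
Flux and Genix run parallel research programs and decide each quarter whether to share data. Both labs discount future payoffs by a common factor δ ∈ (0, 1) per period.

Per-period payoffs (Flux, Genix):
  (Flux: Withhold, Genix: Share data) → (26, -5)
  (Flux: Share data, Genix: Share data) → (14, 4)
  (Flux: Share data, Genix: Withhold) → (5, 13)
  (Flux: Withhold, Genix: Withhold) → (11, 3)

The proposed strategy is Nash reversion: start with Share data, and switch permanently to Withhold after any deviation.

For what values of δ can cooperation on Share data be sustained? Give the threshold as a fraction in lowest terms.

9/10

Flux: cooperation gives 14 each period; deviation gives 26 once then 11 forever.
  14/(1−δ) ≥ 26 + 11δ/(1−δ) ⇒ δ ≥ 12/15 = 4/5.
Genix: cooperation gives 4 each period; deviation gives 13 once then 3 forever.
  δ ≥ 9/10.
Both must hold, so the binding constraint is Genix's: δ ≥ 9/10.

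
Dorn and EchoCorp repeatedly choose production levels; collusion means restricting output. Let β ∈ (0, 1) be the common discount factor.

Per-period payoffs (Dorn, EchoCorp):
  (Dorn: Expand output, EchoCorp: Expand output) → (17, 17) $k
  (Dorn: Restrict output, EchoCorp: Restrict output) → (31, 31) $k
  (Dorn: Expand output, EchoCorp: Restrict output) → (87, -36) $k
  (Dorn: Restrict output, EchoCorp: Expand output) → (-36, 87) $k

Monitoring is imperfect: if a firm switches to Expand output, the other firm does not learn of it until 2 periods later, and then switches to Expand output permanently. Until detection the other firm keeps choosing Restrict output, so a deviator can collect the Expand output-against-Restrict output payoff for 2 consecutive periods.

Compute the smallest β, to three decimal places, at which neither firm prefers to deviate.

0.894

Deviating for the 2 undetected periods gains 87−31 = 56 per period over cooperation, then loses 31−17 = 14 per period forever once punishment starts.
Gain: 56(1 + β + … + β^1); loss: 14·β^2/(1−β).
No profitable deviation ⇔ 56(1−β^2) ≤ 14·β^2, i.e. β^2 ≥ 56/(56+14) = 4/5.
Hence β ≥ (4/5)^(1/2) ≈ 0.894.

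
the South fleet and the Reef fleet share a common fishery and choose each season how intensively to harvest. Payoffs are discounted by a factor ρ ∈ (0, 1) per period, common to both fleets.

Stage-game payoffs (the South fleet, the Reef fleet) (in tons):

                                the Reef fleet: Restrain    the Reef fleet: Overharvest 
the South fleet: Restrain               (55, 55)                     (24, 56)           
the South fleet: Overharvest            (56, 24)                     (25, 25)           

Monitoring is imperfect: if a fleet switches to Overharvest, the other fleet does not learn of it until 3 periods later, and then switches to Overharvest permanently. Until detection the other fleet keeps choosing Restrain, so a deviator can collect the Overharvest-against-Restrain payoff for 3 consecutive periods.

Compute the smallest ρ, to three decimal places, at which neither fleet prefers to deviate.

0.318

The best deviation is to choose Overharvest for all 3 undetected periods, earning 56 each, then 25 forever once detected.
Deviation value: 56(1−ρ^3)/(1−ρ) + 25ρ^3/(1−ρ); cooperation value: 55/(1−ρ).
IC: 55 ≥ 56(1−ρ^3) + 25ρ^3 = 56 − 31ρ^3.
So ρ^3 ≥ 1/31, giving ρ ≥ (1/31)^(1/3) ≈ 0.318.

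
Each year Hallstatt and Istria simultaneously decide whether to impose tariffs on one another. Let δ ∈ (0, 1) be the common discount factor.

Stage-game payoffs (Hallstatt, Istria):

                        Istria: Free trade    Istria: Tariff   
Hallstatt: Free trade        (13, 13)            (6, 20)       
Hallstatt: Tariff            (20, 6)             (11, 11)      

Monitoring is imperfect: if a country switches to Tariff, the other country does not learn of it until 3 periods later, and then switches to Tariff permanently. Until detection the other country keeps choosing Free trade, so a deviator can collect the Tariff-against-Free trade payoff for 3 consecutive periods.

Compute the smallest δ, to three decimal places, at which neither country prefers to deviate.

A deviator earns 20 for 3 periods, then 11 forever; cooperating earns 13 forever. Multiplying the IC by (1−δ):
13 ≥ 20(1−δ^3) + 11δ^3, so 9·δ^3 ≥ 7 and δ^3 ≥ 7/9.
δ ≥ (7/9)^(1/3) ≈ 0.920.

0.920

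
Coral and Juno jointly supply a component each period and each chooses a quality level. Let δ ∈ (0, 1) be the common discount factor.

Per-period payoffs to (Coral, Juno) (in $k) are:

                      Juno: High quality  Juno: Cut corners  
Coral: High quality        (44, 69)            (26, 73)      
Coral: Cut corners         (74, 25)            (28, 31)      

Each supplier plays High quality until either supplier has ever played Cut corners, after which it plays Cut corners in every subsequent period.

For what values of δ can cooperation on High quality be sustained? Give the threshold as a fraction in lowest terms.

15/23

Coral: cooperation gives 44 each period; deviation gives 74 once then 28 forever.
  44/(1−δ) ≥ 74 + 28δ/(1−δ) ⇒ δ ≥ 30/46 = 15/23.
Juno: cooperation gives 69 each period; deviation gives 73 once then 31 forever.
  δ ≥ 4/42 = 2/21.
Both must hold, so the binding constraint is Coral's: δ ≥ 15/23.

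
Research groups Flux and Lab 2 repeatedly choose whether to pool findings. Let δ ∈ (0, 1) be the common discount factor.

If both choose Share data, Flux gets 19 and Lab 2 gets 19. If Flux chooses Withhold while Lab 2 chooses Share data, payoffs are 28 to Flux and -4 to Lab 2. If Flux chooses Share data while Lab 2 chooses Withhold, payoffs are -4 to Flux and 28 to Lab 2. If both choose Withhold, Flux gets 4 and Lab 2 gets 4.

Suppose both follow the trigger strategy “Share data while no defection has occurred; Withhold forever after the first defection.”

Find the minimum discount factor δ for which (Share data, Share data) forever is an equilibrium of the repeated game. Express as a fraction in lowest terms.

3/8

Under grim trigger the critical discount factor is (T−C)/(T−P) with T = 28, C = 19, P = 4.
δ* = (28−19)/(28−4) = 9/24 = 3/8.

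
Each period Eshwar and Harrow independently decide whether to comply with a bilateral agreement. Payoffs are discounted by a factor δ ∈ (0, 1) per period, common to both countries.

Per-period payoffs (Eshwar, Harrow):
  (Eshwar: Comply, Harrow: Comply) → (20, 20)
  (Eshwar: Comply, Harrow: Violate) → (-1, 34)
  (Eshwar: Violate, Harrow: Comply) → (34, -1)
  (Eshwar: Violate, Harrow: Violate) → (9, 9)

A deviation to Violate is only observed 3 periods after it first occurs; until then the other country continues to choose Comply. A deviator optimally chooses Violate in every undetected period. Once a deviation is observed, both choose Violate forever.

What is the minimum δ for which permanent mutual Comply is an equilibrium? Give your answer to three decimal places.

0.824

A deviator earns 34 for 3 periods, then 9 forever; cooperating earns 20 forever. Multiplying the IC by (1−δ):
20 ≥ 34(1−δ^3) + 9δ^3, so 25·δ^3 ≥ 14 and δ^3 ≥ 14/25.
δ ≥ (14/25)^(1/3) ≈ 0.824.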